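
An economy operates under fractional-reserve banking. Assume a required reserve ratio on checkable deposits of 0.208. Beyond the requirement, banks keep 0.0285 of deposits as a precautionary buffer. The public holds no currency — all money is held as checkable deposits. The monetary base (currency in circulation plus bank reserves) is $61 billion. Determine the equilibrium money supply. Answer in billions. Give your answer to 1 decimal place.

The money multiplier is m = 1 / (rr + e) = 1 / (0.208 + 0.0285) ≈ 4.2283.
So M = m × MB = 4.2283 × 61 = 257.9263 billion.

$257.9 billion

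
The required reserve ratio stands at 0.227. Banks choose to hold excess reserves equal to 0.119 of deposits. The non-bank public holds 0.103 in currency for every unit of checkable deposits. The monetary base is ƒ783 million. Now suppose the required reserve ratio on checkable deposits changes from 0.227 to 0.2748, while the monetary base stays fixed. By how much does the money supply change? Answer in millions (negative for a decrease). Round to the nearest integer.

-185 million

Initially m₁ = (1 + 0.103) / (0.227 + 0.119 + 0.103) ≈ 2.4566, so M₁ = 2.4566 × 783 = 1923.5178 million.
After the change m₂ = (1 + 0.103) / (0.2748 + 0.119 + 0.103) ≈ 2.2202, so M₂ = 2.2202 × 783 = 1738.4166 million.
ΔM = M₂ − M₁ = 1738.4166 − 1923.5178 = -185.1012 million.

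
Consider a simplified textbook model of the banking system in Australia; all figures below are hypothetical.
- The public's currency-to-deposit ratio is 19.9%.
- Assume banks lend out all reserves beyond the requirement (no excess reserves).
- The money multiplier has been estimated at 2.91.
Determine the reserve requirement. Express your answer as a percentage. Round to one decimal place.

21.3%

Using m = 2.91. Since m = (1 + c)/(c + rr + e), the denominator satisfies c + rr + e = (1 + c)/m = (1 + 0.199) / 2.91 ≈ 0.412027.
With c = 0.199 and e = 0, the reserve requirement is 0.412027 − 0.199 − 0 = 0.213027.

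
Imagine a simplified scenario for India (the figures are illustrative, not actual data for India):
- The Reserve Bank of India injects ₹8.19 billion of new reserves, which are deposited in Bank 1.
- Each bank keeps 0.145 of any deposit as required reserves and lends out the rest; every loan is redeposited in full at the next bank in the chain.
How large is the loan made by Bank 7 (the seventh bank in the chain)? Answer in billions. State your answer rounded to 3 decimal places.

₹2.736 billion

Each bank lends a fraction (1 − rr) = 0.8550 of the deposit it receives, so Bank 7 receives 8.19·0.8550^6 and lends 8.19·0.8550^7 ≈ 2.7356 billion.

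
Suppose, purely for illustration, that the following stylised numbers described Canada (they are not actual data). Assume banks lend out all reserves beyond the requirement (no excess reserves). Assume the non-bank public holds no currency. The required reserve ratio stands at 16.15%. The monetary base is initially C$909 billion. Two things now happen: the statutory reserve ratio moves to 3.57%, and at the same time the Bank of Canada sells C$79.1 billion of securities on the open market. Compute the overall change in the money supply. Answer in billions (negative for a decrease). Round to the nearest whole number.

Before: m₁ = 1 / (0.1615) ≈ 6.1920, MB₁ = 909, so M₁ = 6.1920 × 909 = 5628.528 billion.
After: m₂ = 1 / (0.0357) ≈ 28.0112, MB₂ = 909 − 79.1 = 829.9, so M₂ = 28.0112 × 829.9 ≈ 23246.4949 billion.
ΔM = M₂ − M₁ = 23246.4949 − 5628.528 = 17617.9669 billion.

C$17618 billion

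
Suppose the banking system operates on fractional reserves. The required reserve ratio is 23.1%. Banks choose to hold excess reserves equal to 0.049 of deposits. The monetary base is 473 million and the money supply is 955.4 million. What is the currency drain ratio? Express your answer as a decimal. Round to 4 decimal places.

Using m = M/MB = 955.4/473 ≈ 2.019873. From m = (1 + c)/(c + rr + e), rearranging gives 1 + c = m·(c + rr + e), so c·(1 − m) = m·(rr + e) − 1.
Hence c = [m·(rr + e) − 1]/(1 − m) = [2.019873 × (0.231 + 0.049) − 1] / (1 − 2.019873) ≈ 0.425970.

0.4260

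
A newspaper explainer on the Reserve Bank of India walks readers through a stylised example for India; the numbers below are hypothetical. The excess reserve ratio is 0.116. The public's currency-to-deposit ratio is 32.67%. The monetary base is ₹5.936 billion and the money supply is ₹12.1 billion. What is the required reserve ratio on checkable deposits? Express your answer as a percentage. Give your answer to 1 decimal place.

20.8%

Using m = M/MB = 12.1/5.936 ≈ 2.038410. Since m = (1 + c)/(c + rr + e), the denominator satisfies c + rr + e = (1 + c)/m = (1 + 0.3267) / 2.038410 ≈ 0.650850.
With c = 0.3267 and e = 0.116, the required reserve ratio on checkable deposits is 0.650850 − 0.3267 − 0.116 = 0.20815.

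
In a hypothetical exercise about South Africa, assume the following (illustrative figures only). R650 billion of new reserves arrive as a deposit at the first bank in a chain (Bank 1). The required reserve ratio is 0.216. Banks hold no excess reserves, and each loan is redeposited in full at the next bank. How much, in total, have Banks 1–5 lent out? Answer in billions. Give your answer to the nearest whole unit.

Bank i lends (1 − rr)^i of the original deposit: Bank 1 lends 650·0.7840 = 509.6000, Bank 2 lends 650·0.7840² = 399.5264, and so on.
Summing a geometric series: total = 650·[0.7840·(1 − 0.7840^5) / (1 − 0.7840)] ≈ 1660.4543 billion.

R1660 billion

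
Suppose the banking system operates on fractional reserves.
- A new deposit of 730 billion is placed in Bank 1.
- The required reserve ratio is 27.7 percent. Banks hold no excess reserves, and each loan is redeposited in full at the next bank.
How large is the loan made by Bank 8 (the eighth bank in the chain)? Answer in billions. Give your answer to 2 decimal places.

54.50 billion

Each bank lends a fraction (1 − rr) = 0.7230 of the deposit it receives, so Bank 8 receives 730·0.7230^7 and lends 730·0.7230^8 ≈ 54.5041 billion.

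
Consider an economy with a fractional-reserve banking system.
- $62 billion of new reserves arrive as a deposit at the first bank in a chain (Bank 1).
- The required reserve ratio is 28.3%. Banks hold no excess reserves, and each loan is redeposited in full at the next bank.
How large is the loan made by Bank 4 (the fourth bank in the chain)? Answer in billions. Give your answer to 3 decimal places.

Each bank lends a fraction (1 − rr) = 0.7170 of the deposit it receives, so Bank 4 receives 62·0.7170^3 and lends 62·0.7170^4 ≈ 16.3858 billion.

$16.386 billion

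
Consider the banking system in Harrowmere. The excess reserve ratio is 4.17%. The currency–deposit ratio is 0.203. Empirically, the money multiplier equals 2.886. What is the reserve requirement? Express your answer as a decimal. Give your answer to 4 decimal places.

Using m = 2.886. Since m = (1 + c)/(c + rr + e), the denominator satisfies c + rr + e = (1 + c)/m = (1 + 0.203) / 2.886 ≈ 0.416840.
With c = 0.203 and e = 0.0417, the reserve requirement is 0.416840 − 0.203 − 0.0417 = 0.17214.

0.1721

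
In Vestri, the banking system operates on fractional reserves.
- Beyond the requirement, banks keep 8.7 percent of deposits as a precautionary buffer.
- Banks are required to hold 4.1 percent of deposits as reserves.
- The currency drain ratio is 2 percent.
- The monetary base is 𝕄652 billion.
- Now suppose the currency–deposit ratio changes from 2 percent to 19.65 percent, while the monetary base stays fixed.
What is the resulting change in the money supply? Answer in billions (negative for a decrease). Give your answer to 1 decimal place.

-2089.5 billion

Initially m₁ = (1 + 0.02) / (0.041 + 0.087 + 0.02) ≈ 6.89189, so M₁ = 6.89189 × 652 ≈ 4493.5123 billion.
After the change m₂ = (1 + 0.1965) / (0.041 + 0.087 + 0.1965) ≈ 3.68721, so M₂ = 3.68721 × 652 ≈ 2404.0609 billion.
ΔM = M₂ − M₁ = 2404.0609 − 4493.5123 = -2089.4514 billion.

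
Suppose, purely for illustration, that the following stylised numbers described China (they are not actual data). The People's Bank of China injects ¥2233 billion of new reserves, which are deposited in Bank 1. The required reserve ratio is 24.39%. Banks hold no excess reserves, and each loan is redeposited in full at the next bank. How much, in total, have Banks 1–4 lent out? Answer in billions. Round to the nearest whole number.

¥4660 billion

Bank i lends (1 − rr)^i of the original deposit: Bank 1 lends 2233·0.7561 = 1688.3713, Bank 2 lends 2233·0.7561² ≈ 1276.5775, and so on.
Summing a geometric series: total = 2233·[0.7561·(1 − 0.7561^4) / (1 − 0.7561)] ≈ 4659.9722 billion.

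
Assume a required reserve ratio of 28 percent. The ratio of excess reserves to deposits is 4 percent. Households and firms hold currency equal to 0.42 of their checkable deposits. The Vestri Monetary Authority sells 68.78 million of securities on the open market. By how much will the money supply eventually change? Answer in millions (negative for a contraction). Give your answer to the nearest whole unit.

-132 million

The money multiplier is m = (1 + c) / (rr + e + c) = (1 + 0.42) / (0.28 + 0.04 + 0.42) ≈ 1.9189.
The sale removes 68.78 million of base, so ΔM = m × ΔMB = 1.9189 × (−68.78) ≈ -131.9819 million.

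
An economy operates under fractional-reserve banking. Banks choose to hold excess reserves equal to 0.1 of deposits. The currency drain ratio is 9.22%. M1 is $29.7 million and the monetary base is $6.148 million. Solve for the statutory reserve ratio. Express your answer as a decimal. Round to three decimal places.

0.034

Using m = M/MB = 29.7/6.148 ≈ 4.830839. Since m = (1 + c)/(c + rr + e), the denominator satisfies c + rr + e = (1 + c)/m = (1 + 0.0922) / 4.830839 ≈ 0.226089.
With c = 0.0922 and e = 0.1, the statutory reserve ratio is 0.226089 − 0.0922 − 0.1 = 0.033889.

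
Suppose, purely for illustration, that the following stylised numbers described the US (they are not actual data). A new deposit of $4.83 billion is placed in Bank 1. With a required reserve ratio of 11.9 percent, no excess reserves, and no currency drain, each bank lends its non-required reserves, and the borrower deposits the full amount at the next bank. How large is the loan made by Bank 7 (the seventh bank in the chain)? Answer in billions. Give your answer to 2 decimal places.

Each bank lends a fraction (1 − rr) = 0.8810 of the deposit it receives, so Bank 7 receives 4.83·0.8810^6 and lends 4.83·0.8810^7 ≈ 1.9897 billion.

$1.99 billion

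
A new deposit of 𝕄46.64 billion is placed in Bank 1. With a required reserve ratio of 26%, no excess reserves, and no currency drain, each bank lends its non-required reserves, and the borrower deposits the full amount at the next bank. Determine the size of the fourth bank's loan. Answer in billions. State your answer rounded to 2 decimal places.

Each bank lends a fraction (1 − rr) = 0.7400 of the deposit it receives, so Bank 4 receives 46.64·0.7400^3 and lends 46.64·0.7400^4 ≈ 13.9857 billion.

𝕄13.99 billion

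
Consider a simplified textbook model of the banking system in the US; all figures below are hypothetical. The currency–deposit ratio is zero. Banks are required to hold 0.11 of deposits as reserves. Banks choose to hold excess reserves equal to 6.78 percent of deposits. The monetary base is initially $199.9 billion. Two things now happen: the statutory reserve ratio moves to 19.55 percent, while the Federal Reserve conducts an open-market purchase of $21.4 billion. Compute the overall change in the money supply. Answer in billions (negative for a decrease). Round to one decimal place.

Before: m₁ = 1 / (0.11 + 0.0678) ≈ 5.62430, MB₁ = 199.9, so M₁ = 5.62430 × 199.9 ≈ 1124.2976 billion.
After: m₂ = 1 / (0.1955 + 0.0678) ≈ 3.79795, MB₂ = 199.9 + 21.4 = 221.3, so M₂ = 3.79795 × 221.3 ≈ 840.4863 billion.
ΔM = M₂ − M₁ = 840.4863 − 1124.2976 = -283.8113 billion.

-283.8 billion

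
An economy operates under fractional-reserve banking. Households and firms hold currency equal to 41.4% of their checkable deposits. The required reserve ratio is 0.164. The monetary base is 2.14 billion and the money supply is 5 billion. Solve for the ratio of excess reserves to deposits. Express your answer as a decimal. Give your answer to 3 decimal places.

0.027

Using m = M/MB = 5/2.14 ≈ 2.336449. Since m = (1 + c)/(c + rr + e), the denominator satisfies c + rr + e = (1 + c)/m = (1 + 0.414) / 2.336449 ≈ 0.605192.
With c = 0.414 and rr = 0.164, the ratio of excess reserves to deposits is 0.605192 − 0.414 − 0.164 = 0.027192.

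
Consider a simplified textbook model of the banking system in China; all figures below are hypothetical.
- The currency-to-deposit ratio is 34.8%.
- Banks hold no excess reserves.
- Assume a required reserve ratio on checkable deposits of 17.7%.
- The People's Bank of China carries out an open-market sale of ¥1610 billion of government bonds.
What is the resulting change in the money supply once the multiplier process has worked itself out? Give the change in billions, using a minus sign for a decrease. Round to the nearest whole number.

-4134 billion

The money multiplier is m = (1 + c) / (rr + c) = (1 + 0.348) / (0.177 + 0.348) ≈ 2.56762.
The sale removes 1610 billion of base, so ΔM = m × ΔMB = 2.56762 × (−1610) = -4133.8682 billion.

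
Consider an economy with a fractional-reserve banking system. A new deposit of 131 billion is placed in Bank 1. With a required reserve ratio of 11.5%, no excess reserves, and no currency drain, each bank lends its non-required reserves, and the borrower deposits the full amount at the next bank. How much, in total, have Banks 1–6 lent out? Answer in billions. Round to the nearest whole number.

Bank i lends (1 − rr)^i of the original deposit: Bank 1 lends 131·0.8850 = 115.9350, Bank 2 lends 131·0.8850² ≈ 102.6025, and so on.
Summing a geometric series: total = 131·[0.8850·(1 − 0.8850^6) / (1 − 0.8850)] ≈ 523.7614 billion.

524 billion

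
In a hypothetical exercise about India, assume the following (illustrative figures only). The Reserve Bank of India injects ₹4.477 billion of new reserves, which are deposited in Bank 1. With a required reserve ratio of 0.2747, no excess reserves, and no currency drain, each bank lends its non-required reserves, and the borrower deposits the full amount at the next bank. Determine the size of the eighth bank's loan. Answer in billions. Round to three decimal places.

₹0.343 billion

Each bank lends a fraction (1 − rr) = 0.7253 of the deposit it receives, so Bank 8 receives 4.477·0.7253^7 and lends 4.477·0.7253^8 ≈ 0.3429 billion.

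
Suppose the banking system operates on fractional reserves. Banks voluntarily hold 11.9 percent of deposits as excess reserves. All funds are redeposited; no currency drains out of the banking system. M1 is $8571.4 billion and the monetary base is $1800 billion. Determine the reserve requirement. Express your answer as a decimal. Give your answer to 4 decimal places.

0.0910

Using m = M/MB = 8571.4/1800 ≈ 4.761889. Since m = (1 + c)/(c + rr + e), the denominator satisfies c + rr + e = (1 + c)/m = (1 + 0) / 4.761889 ≈ 0.210001.
With c = 0 and e = 0.119, the reserve requirement is 0.210001 − 0 − 0.119 = 0.091001.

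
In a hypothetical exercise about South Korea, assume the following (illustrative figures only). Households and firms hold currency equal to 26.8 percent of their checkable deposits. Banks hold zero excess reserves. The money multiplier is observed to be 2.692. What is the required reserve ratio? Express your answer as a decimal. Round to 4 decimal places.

Using m = 2.692. Since m = (1 + c)/(c + rr + e), the denominator satisfies c + rr + e = (1 + c)/m = (1 + 0.268) / 2.692 ≈ 0.471025.
With c = 0.268 and e = 0, the required reserve ratio is 0.471025 − 0.268 − 0 = 0.203025.

0.2030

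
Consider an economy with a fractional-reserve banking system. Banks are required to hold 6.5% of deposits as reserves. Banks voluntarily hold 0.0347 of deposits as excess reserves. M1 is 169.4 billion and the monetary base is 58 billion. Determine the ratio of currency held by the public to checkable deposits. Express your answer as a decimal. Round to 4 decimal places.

0.3690

Using m = M/MB = 169.4/58 ≈ 2.920690. From m = (1 + c)/(c + rr + e), rearranging gives 1 + c = m·(c + rr + e), so c·(1 − m) = m·(rr + e) − 1.
Hence c = [m·(rr + e) − 1]/(1 − m) = [2.920690 × (0.065 + 0.0347) − 1] / (1 − 2.920690) ≈ 0.369038.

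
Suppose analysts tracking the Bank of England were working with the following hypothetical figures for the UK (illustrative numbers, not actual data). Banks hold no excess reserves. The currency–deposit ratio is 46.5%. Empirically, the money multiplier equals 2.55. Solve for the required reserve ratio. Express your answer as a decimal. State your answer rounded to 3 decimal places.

Using m = 2.55. Since m = (1 + c)/(c + rr + e), the denominator satisfies c + rr + e = (1 + c)/m = (1 + 0.465) / 2.55 ≈ 0.574510.
With c = 0.465 and e = 0, the required reserve ratio is 0.574510 − 0.465 − 0 = 0.10951.

0.110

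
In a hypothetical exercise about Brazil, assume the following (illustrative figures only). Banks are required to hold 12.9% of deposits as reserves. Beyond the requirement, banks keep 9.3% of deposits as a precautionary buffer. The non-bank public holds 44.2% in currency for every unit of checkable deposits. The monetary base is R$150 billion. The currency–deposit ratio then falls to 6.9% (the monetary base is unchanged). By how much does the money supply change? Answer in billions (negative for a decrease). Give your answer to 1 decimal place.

Initially m₁ = (1 + 0.442) / (0.129 + 0.093 + 0.442) ≈ 2.17169, so M₁ = 2.17169 × 150 = 325.7535 billion.
After the change m₂ = (1 + 0.069) / (0.129 + 0.093 + 0.069) ≈ 3.67354, so M₂ = 3.67354 × 150 = 551.031 billion.
ΔM = M₂ − M₁ = 551.031 − 325.7535 = 225.2775 billion.

R$225.3 billion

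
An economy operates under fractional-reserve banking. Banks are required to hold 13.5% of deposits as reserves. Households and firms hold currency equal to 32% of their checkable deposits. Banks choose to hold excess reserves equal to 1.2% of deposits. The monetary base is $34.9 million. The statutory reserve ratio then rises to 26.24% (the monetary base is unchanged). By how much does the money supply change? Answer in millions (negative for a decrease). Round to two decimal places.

-21.14 million

Initially m₁ = (1 + 0.32) / (0.135 + 0.012 + 0.32) ≈ 2.82655, so M₁ = 2.82655 × 34.9 ≈ 98.6466 million.
After the change m₂ = (1 + 0.32) / (0.2624 + 0.012 + 0.32) ≈ 2.22073, so M₂ = 2.22073 × 34.9 ≈ 77.5035 million.
ΔM = M₂ − M₁ = 77.5035 − 98.6466 = -21.1431 million.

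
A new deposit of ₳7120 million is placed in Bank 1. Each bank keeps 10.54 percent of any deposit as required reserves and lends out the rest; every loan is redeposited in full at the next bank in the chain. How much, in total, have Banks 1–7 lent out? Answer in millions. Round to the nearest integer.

₳32720 million

Bank i lends (1 − rr)^i of the original deposit: Bank 1 lends 7120·0.8946 = 6369.5520, Bank 2 lends 7120·0.8946² ≈ 5698.2012, and so on.
Summing a geometric series: total = 7120·[0.8946·(1 − 0.8946^7) / (1 − 0.8946)] ≈ 32720.0122 million.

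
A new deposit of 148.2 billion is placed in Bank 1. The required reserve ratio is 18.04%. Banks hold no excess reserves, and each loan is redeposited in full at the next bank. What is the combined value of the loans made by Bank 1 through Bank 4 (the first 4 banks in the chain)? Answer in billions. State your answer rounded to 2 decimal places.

369.48 billion

Bank i lends (1 − rr)^i of the original deposit: Bank 1 lends 148.2·0.8196 ≈ 121.4647, Bank 2 lends 148.2·0.8196² ≈ 99.5525, and so on.
Summing a geometric series: total = 148.2·[0.8196·(1 − 0.8196^4) / (1 − 0.8196)] ≈ 369.4842 billion.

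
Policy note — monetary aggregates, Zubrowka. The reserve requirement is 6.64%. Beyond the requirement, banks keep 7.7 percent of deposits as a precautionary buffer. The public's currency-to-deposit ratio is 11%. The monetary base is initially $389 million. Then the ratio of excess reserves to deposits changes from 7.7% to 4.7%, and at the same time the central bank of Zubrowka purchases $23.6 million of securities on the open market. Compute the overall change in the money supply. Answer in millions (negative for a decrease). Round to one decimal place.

$346.1 million

Before: m₁ = (1 + 0.11) / (0.0664 + 0.077 + 0.11) ≈ 4.38043, MB₁ = 389, so M₁ = 4.38043 × 389 ≈ 1703.9873 million.
After: m₂ = (1 + 0.11) / (0.0664 + 0.047 + 0.11) ≈ 4.96867, MB₂ = 389 + 23.6 = 412.6, so M₂ = 4.96867 × 412.6 ≈ 2050.0732 million.
ΔM = M₂ − M₁ = 2050.0732 − 1703.9873 = 346.0859 million.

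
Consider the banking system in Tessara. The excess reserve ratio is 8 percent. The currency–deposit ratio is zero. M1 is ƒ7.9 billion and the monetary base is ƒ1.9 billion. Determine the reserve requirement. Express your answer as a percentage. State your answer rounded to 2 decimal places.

Using m = M/MB = 7.9/1.9 ≈ 4.157895. Since m = (1 + c)/(c + rr + e), the denominator satisfies c + rr + e = (1 + c)/m = (1 + 0) / 4.157895 ≈ 0.240506.
With c = 0 and e = 0.08, the reserve requirement is 0.240506 − 0 − 0.08 = 0.160506.

16.05%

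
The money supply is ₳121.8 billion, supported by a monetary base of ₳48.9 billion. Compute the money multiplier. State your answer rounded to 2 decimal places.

2.49

The money multiplier is m = M / MB = 121.8 / 48.9 ≈ 2.49080.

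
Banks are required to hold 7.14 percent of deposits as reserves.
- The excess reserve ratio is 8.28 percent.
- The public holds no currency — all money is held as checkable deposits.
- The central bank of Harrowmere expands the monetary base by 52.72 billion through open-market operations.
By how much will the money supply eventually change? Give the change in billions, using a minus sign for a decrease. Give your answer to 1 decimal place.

The money multiplier is m = 1 / (rr + e) = 1 / (0.0714 + 0.0828) ≈ 6.4851.
The purchase adds 52.72 billion of base, so ΔM = m × ΔMB = 6.4851 × (+52.72) ≈ 341.8945 billion.

341.9 billion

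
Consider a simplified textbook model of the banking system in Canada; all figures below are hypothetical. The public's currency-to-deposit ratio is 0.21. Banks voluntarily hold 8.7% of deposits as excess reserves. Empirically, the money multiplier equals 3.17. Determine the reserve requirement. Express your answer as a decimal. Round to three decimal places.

0.085

Using m = 3.17. Since m = (1 + c)/(c + rr + e), the denominator satisfies c + rr + e = (1 + c)/m = (1 + 0.21) / 3.17 ≈ 0.381703.
With c = 0.21 and e = 0.087, the reserve requirement is 0.381703 − 0.21 − 0.087 = 0.084703.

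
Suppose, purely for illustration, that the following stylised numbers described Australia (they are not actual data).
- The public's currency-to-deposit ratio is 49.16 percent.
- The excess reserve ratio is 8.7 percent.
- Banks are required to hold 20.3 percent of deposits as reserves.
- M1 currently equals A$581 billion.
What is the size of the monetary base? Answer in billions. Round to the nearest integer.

A$304 billion

The money multiplier is m = (1 + c) / (rr + e + c) = (1 + 0.4916) / (0.203 + 0.087 + 0.4916) ≈ 1.9084.
MB = M / m = 581 / 1.9084 ≈ 304.4435 billion.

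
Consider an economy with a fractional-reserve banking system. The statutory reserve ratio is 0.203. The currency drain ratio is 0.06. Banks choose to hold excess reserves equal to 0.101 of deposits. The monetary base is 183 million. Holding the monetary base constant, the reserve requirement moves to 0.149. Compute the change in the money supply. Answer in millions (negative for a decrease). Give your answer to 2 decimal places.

92.83 million

Initially m₁ = (1 + 0.06) / (0.203 + 0.101 + 0.06) ≈ 2.912088, so M₁ = 2.912088 × 183 ≈ 532.9121 million.
After the change m₂ = (1 + 0.06) / (0.149 + 0.101 + 0.06) ≈ 3.419355, so M₂ = 3.419355 × 183 ≈ 625.742 million.
ΔM = M₂ − M₁ = 625.742 − 532.9121 = 92.8299 million.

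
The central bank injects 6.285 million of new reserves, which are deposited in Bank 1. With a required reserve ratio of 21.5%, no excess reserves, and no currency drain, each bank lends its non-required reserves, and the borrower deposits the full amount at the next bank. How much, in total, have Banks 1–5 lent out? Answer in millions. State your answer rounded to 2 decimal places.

Bank i lends (1 − rr)^i of the original deposit: Bank 1 lends 6.285·0.7850 ≈ 4.9337, Bank 2 lends 6.285·0.7850² ≈ 3.8730, and so on.
Summing a geometric series: total = 6.285·[0.7850·(1 − 0.7850^5) / (1 − 0.7850)] ≈ 16.1071 million.

16.11 million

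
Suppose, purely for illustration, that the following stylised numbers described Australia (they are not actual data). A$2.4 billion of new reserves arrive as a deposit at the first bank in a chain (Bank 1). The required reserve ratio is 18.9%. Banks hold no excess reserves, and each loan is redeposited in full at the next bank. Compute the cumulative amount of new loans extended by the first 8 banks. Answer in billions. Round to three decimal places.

A$8.371 billion

Bank i lends (1 − rr)^i of the original deposit: Bank 1 lends 2.4·0.8110 = 1.9464, Bank 2 lends 2.4·0.8110² ≈ 1.5785, and so on.
Summing a geometric series: total = 2.4·[0.8110·(1 − 0.8110^8) / (1 − 0.8110)] ≈ 8.3712 billion.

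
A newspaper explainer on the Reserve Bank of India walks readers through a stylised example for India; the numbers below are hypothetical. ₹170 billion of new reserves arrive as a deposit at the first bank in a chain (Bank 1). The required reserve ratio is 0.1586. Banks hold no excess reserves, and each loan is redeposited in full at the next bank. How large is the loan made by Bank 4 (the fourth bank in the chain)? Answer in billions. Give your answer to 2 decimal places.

₹85.20 billion

Each bank lends a fraction (1 − rr) = 0.8414 of the deposit it receives, so Bank 4 receives 170·0.8414^3 and lends 170·0.8414^4 ≈ 85.2038 billion.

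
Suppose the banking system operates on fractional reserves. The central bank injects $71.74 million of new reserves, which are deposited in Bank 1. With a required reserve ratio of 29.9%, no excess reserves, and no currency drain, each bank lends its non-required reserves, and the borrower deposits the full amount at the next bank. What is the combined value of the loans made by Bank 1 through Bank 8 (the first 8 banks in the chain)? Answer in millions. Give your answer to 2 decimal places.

Bank i lends (1 − rr)^i of the original deposit: Bank 1 lends 71.74·0.7010 ≈ 50.2897, Bank 2 lends 71.74·0.7010² ≈ 35.2531, and so on.
Summing a geometric series: total = 71.74·[0.7010·(1 − 0.7010^8) / (1 − 0.7010)] ≈ 158.3857 million.

$158.39 million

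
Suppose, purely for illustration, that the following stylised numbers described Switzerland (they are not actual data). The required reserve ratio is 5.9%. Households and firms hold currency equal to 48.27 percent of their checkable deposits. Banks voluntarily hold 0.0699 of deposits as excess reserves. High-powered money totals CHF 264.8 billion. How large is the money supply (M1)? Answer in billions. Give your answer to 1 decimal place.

The money multiplier is m = (1 + c) / (rr + e + c) = (1 + 0.4827) / (0.059 + 0.0699 + 0.4827) ≈ 2.42430.
So M = m × MB = 2.42430 × 264.8 ≈ 641.9546 billion.

CHF 642.0 billion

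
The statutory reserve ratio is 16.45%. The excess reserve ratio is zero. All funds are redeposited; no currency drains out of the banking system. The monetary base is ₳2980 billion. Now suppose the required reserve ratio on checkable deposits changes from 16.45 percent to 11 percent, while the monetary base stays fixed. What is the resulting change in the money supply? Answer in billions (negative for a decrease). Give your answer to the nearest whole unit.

₳8975 billion

Initially m₁ = 1 / (0.1645) ≈ 6.07903, so M₁ = 6.07903 × 2980 = 18115.5094 billion.
After the change m₂ = 1 / (0.11) ≈ 9.09091, so M₂ = 9.09091 × 2980 = 27090.9118 billion.
ΔM = M₂ − M₁ = 27090.9118 − 18115.5094 = 8975.4024 billion.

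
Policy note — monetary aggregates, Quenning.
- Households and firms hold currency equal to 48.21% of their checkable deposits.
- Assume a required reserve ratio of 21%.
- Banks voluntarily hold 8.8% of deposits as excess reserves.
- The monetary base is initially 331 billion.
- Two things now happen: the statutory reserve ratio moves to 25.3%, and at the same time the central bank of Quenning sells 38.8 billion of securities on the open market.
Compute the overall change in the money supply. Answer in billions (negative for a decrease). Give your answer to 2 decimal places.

-102.72 billion

Before: m₁ = (1 + 0.4821) / (0.21 + 0.088 + 0.4821) ≈ 1.899885, MB₁ = 331, so M₁ = 1.899885 × 331 ≈ 628.8619 billion.
After: m₂ = (1 + 0.4821) / (0.253 + 0.088 + 0.4821) ≈ 1.800632, MB₂ = 331 − 38.8 = 292.2, so M₂ = 1.800632 × 292.2 ≈ 526.1447 billion.
ΔM = M₂ − M₁ = 526.1447 − 628.8619 = -102.7172 billion.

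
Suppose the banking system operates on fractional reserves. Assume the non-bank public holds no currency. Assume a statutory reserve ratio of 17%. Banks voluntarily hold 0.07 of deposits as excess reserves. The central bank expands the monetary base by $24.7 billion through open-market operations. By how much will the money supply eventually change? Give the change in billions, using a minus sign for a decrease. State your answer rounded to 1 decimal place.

The money multiplier is m = 1 / (rr + e) = 1 / (0.17 + 0.07) ≈ 4.1667.
The purchase adds 24.7 billion of base, so ΔM = m × ΔMB = 4.1667 × (+24.7) ≈ 102.9175 billion.

$102.9 billion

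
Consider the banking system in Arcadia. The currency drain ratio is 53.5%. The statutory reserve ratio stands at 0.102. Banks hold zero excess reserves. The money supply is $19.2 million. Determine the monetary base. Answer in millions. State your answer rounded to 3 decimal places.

The money multiplier is m = (1 + c) / (rr + c) = (1 + 0.535) / (0.102 + 0.535) ≈ 2.409733.
MB = M / m = 19.2 / 2.409733 ≈ 7.9677 million.

$7.968 million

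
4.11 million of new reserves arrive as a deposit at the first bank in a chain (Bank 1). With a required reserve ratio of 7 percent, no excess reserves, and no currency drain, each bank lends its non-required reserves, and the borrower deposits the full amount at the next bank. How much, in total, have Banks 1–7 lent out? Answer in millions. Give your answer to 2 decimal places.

Bank i lends (1 − rr)^i of the original deposit: Bank 1 lends 4.11·0.9300 = 3.8223, Bank 2 lends 4.11·0.9300² ≈ 3.5547, and so on.
Summing a geometric series: total = 4.11·[0.9300·(1 − 0.9300^7) / (1 − 0.9300)] ≈ 21.7488 million.

21.75 million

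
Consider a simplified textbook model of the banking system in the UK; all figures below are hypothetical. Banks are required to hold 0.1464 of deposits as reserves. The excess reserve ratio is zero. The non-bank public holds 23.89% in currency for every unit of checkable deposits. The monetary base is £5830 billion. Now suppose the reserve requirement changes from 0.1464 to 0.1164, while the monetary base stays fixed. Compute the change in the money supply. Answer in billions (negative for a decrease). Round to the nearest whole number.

£1583 billion

Initially m₁ = (1 + 0.2389) / (0.1464 + 0.2389) ≈ 3.21542, so M₁ = 3.21542 × 5830 = 18745.8986 billion.
After the change m₂ = (1 + 0.2389) / (0.1164 + 0.2389) ≈ 3.48691, so M₂ = 3.48691 × 5830 = 20328.6853 billion.
ΔM = M₂ − M₁ = 20328.6853 − 18745.8986 = 1582.7867 billion.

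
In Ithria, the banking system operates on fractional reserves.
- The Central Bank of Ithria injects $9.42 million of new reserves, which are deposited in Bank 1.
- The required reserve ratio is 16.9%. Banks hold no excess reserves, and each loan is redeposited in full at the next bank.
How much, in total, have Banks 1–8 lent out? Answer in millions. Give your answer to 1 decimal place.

Bank i lends (1 − rr)^i of the original deposit: Bank 1 lends 9.42·0.8310 ≈ 7.8280, Bank 2 lends 9.42·0.8310² ≈ 6.5051, and so on.
Summing a geometric series: total = 9.42·[0.8310·(1 − 0.8310^8) / (1 − 0.8310)] ≈ 35.7861 million.

$35.8 million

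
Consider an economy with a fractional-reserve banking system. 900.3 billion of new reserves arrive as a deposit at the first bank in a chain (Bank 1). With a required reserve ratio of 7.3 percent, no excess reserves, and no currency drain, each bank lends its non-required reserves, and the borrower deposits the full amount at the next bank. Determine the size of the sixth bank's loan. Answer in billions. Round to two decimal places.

Each bank lends a fraction (1 − rr) = 0.9270 of the deposit it receives, so Bank 6 receives 900.3·0.9270^5 and lends 900.3·0.9270^6 ≈ 571.3019 billion.

571.30 billion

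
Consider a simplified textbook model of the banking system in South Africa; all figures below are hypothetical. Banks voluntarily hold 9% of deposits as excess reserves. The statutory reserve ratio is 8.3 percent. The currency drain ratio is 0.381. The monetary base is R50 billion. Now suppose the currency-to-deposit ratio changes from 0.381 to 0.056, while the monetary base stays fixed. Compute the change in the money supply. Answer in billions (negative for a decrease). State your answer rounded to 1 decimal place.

R105.9 billion

Initially m₁ = (1 + 0.381) / (0.083 + 0.09 + 0.381) ≈ 2.4928, so M₁ = 2.4928 × 50 = 124.64 billion.
After the change m₂ = (1 + 0.056) / (0.083 + 0.09 + 0.056) ≈ 4.6114, so M₂ = 4.6114 × 50 = 230.57 billion.
ΔM = M₂ − M₁ = 230.57 − 124.64 = 105.93 billion.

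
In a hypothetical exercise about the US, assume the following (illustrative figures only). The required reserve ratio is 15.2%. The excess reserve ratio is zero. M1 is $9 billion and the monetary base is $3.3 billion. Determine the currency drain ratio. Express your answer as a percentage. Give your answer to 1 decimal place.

Using m = M/MB = 9/3.3 ≈ 2.727273. From m = (1 + c)/(c + rr + e), rearranging gives 1 + c = m·(c + rr + e), so c·(1 − m) = m·(rr + e) − 1.
Hence c = [m·(rr + e) − 1]/(1 − m) = [2.727273 × (0.152 + 0) − 1] / (1 − 2.727273) ≈ 0.338947.

33.9%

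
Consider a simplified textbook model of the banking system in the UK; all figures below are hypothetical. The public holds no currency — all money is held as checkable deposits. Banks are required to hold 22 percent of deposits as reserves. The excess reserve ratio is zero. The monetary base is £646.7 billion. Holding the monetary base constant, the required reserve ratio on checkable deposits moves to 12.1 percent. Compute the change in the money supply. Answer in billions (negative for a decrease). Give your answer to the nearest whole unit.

£2405 billion

Initially m₁ = 1 / (0.22) ≈ 4.5455, so M₁ = 4.5455 × 646.7 ≈ 2939.5748 billion.
After the change m₂ = 1 / (0.121) ≈ 8.2645, so M₂ = 8.2645 × 646.7 ≈ 5344.6522 billion.
ΔM = M₂ − M₁ = 5344.6522 − 2939.5748 = 2405.0774 billion.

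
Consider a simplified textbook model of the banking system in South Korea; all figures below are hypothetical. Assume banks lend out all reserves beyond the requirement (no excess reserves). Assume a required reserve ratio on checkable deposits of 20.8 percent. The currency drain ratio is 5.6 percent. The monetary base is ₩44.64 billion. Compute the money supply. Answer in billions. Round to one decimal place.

₩178.6 billion

The money multiplier is m = (1 + c) / (rr + c) = (1 + 0.056) / (0.208 + 0.056) = 4.
So M = m × MB = 4 × 44.64 = 178.56 billion.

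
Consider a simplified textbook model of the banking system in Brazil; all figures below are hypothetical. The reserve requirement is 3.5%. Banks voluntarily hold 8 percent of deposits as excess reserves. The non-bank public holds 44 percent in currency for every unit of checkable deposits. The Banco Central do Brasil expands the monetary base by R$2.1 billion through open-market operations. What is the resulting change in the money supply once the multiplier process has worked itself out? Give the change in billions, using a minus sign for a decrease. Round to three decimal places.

R$5.449 billion

The money multiplier is m = (1 + c) / (rr + e + c) = (1 + 0.44) / (0.035 + 0.08 + 0.44) ≈ 2.59459.
The purchase adds 2.1 billion of base, so ΔM = m × ΔMB = 2.59459 × (+2.1) ≈ 5.4486 billion.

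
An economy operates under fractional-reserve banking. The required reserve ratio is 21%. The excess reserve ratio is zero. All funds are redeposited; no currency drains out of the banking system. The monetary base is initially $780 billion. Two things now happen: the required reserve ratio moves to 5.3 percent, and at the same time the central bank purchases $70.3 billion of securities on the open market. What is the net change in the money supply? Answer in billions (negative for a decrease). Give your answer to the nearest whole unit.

$12329 billion

Before: m₁ = 1 / (0.21) ≈ 4.7619, MB₁ = 780, so M₁ = 4.7619 × 780 = 3714.282 billion.
After: m₂ = 1 / (0.053) ≈ 18.8679, MB₂ = 780 + 70.3 = 850.3, so M₂ = 18.8679 × 850.3 ≈ 16043.3754 billion.
ΔM = M₂ − M₁ = 16043.3754 − 3714.282 = 12329.0934 billion.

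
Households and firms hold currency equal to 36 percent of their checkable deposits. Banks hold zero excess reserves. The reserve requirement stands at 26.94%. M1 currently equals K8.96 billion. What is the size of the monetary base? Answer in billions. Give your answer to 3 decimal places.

The money multiplier is m = (1 + c) / (rr + c) = (1 + 0.36) / (0.2694 + 0.36) ≈ 2.16079.
MB = M / m = 8.96 / 2.16079 ≈ 4.1466 billion.

K4.147 billion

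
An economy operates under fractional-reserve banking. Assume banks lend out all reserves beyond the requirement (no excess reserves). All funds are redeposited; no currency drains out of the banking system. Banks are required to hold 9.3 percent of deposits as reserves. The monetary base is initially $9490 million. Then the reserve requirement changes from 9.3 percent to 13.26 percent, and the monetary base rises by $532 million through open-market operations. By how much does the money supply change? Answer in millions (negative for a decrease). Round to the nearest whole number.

-26462 million

Before: m₁ = 1 / (0.093) ≈ 10.752688, MB₁ = 9490, so M₁ = 10.752688 × 9490 ≈ 102043.0091 million.
After: m₂ = 1 / (0.1326) ≈ 7.541478, MB₂ = 9490 + 532 = 10022, so M₂ = 7.541478 × 10022 ≈ 75580.6925 million.
ΔM = M₂ − M₁ = 75580.6925 − 102043.0091 = -26462.3166 million.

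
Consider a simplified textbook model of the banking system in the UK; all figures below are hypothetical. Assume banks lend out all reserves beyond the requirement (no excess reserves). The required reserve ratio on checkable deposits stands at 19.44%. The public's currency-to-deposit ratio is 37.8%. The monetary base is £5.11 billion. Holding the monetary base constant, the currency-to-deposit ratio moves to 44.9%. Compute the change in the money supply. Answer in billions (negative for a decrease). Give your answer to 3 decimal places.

Initially m₁ = (1 + 0.378) / (0.1944 + 0.378) ≈ 2.40741, so M₁ = 2.40741 × 5.11 ≈ 12.3019 billion.
After the change m₂ = (1 + 0.449) / (0.1944 + 0.449) ≈ 2.25210, so M₂ = 2.25210 × 5.11 ≈ 11.5082 billion.
ΔM = M₂ − M₁ = 11.5082 − 12.3019 = -0.7937 billion.

-0.794 billion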